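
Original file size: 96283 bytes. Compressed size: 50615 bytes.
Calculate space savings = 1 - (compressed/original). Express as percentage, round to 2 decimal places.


ratio = compressed/original = 50615/96283 = 0.52569
savings = 1 - ratio = 1 - 0.52569 = 0.47431
as a percentage: 0.47431 * 100 = 47.43%

Space savings = 1 - 50615/96283 = 47.43%


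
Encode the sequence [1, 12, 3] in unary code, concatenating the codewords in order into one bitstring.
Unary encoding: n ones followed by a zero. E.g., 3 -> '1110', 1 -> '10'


Encode each number as n ones followed by a terminating 0:
  1 -> 10 (2 bits)
  12 -> 1111111111110 (13 bits)
  3 -> 1110 (4 bits)
Total length = 2 + 13 + 4 = 19 bits.

Unary([1, 12, 3]) = 1011111111111101110 (19 bits)


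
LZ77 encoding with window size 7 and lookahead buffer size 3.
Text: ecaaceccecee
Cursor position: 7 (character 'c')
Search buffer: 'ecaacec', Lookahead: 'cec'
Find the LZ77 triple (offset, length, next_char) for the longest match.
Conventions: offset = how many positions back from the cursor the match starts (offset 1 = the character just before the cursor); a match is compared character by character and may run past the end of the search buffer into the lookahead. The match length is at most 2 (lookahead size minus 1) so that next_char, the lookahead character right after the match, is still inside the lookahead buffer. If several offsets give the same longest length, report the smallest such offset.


Try each offset into the search buffer:
  offset=1 (pos 6, char 'c'): match length 1
  offset=2 (pos 5, char 'e'): match length 0
  offset=3 (pos 4, char 'c'): match length 2
  offset=4 (pos 3, char 'a'): match length 0
  offset=5 (pos 2, char 'a'): match length 0
  offset=6 (pos 1, char 'c'): match length 1
  offset=7 (pos 0, char 'e'): match length 0
Longest match has length 2 at offset 3.
next_char = character at position 7 + 2 = 9 -> 'c'

Best match: offset=3, length=2 (matching 'ce' starting at position 4)
LZ77 triple: (3, 2, 'c')


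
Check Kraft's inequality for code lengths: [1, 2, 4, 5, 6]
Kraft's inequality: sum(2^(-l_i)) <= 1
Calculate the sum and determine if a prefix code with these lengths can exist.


Sum = 2^(-1) + 2^(-2) + 2^(-4) + 2^(-5) + 2^(-6)
    = 0.5 + 0.25 + 0.0625 + 0.03125 + 0.015625
    = 55/64 = 0.859375
Since 0.859375 <= 1, Kraft's inequality IS satisfied.
A prefix code with these lengths CAN exist.

Kraft sum = 0.859375. Satisfied.


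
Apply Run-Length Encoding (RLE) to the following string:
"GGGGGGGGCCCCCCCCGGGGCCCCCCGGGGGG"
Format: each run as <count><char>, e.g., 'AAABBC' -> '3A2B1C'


Scanning runs left to right:
  i=0: run of 'G' x 8 -> '8G'
  i=8: run of 'C' x 8 -> '8C'
  i=16: run of 'G' x 4 -> '4G'
  i=20: run of 'C' x 6 -> '6C'
  i=26: run of 'G' x 6 -> '6G'

RLE = 8G8C4G6C6G


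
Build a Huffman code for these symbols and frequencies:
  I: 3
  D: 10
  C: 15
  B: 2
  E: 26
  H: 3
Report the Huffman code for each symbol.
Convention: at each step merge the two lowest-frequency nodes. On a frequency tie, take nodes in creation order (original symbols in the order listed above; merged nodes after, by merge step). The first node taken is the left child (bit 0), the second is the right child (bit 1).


Huffman tree construction:
Step 1: Merge B(2) + I(3) = 5
Step 2: Merge H(3) + (B+I)(5) = 8
Step 3: Merge (H+(B+I))(8) + D(10) = 18
Step 4: Merge C(15) + ((H+(B+I))+D)(18) = 33
Step 5: Merge E(26) + (C+((H+(B+I))+D))(33) = 59
Read each symbol's code off the tree from the root (left child = 0, right child = 1).

Codes:
  I: 11011 (length 5)
  D: 111 (length 3)
  C: 10 (length 2)
  B: 11010 (length 5)
  E: 0 (length 1)
  H: 1100 (length 4)
Average code length: 123/59 = 2.0847 bits/symbol


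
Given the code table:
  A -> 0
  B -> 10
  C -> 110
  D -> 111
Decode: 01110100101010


Decoding:
0 -> A
111 -> D
0 -> A
10 -> B
0 -> A
10 -> B
10 -> B
10 -> B


Result: ADABABBB


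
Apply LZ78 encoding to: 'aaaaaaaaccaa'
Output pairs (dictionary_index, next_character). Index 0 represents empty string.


LZ78 encoding steps:
Dictionary: {0: ''}
Step 1: w='' (idx 0), next='a' -> output (0, 'a'), add 'a' as idx 1
Step 2: w='a' (idx 1), next='a' -> output (1, 'a'), add 'aa' as idx 2
Step 3: w='aa' (idx 2), next='a' -> output (2, 'a'), add 'aaa' as idx 3
Step 4: w='aa' (idx 2), next='c' -> output (2, 'c'), add 'aac' as idx 4
Step 5: w='' (idx 0), next='c' -> output (0, 'c'), add 'c' as idx 5
Step 6: w='aa' (idx 2), end of input -> output (2, '')


Encoded: [(0, 'a'), (1, 'a'), (2, 'a'), (2, 'c'), (0, 'c'), (2, '')]


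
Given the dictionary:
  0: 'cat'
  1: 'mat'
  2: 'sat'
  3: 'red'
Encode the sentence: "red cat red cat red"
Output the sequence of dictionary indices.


Look up each word in the dictionary:
  'red' -> 3
  'cat' -> 0
  'red' -> 3
  'cat' -> 0
  'red' -> 3

Encoded: [3, 0, 3, 0, 3]


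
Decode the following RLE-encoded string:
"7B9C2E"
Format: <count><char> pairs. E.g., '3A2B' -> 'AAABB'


Expanding each <count><char> pair:
  7B -> 'BBBBBBB'
  9C -> 'CCCCCCCCC'
  2E -> 'EE'

Decoded = BBBBBBBCCCCCCCCCEE


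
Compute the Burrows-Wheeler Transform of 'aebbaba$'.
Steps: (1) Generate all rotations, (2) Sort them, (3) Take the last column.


Rotations (sorted):
  0: $aebbaba -> last char: a
  1: a$aebbab -> last char: b
  2: aba$aebb -> last char: b
  3: aebbaba$ -> last char: $
  4: ba$aebba -> last char: a
  5: baba$aeb -> last char: b
  6: bbaba$ae -> last char: e
  7: ebbaba$a -> last char: a


BWT = abb$abea


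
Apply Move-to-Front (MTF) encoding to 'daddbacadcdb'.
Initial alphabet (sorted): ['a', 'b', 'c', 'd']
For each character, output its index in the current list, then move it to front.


MTF encoding:
'd': index 3 in ['a', 'b', 'c', 'd'] -> ['d', 'a', 'b', 'c']
'a': index 1 in ['d', 'a', 'b', 'c'] -> ['a', 'd', 'b', 'c']
'd': index 1 in ['a', 'd', 'b', 'c'] -> ['d', 'a', 'b', 'c']
'd': index 0 in ['d', 'a', 'b', 'c'] -> ['d', 'a', 'b', 'c']
'b': index 2 in ['d', 'a', 'b', 'c'] -> ['b', 'd', 'a', 'c']
'a': index 2 in ['b', 'd', 'a', 'c'] -> ['a', 'b', 'd', 'c']
'c': index 3 in ['a', 'b', 'd', 'c'] -> ['c', 'a', 'b', 'd']
'a': index 1 in ['c', 'a', 'b', 'd'] -> ['a', 'c', 'b', 'd']
'd': index 3 in ['a', 'c', 'b', 'd'] -> ['d', 'a', 'c', 'b']
'c': index 2 in ['d', 'a', 'c', 'b'] -> ['c', 'd', 'a', 'b']
'd': index 1 in ['c', 'd', 'a', 'b'] -> ['d', 'c', 'a', 'b']
'b': index 3 in ['d', 'c', 'a', 'b'] -> ['b', 'd', 'c', 'a']


Output: [3, 1, 1, 0, 2, 2, 3, 1, 3, 2, 1, 3]


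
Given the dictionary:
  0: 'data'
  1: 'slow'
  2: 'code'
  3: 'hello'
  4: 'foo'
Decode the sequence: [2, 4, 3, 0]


Look up each index in the dictionary:
  2 -> 'code'
  4 -> 'foo'
  3 -> 'hello'
  0 -> 'data'

Decoded: "code foo hello data"


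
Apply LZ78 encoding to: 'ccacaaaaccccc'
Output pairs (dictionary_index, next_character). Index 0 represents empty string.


LZ78 encoding steps:
Dictionary: {0: ''}
Step 1: w='' (idx 0), next='c' -> output (0, 'c'), add 'c' as idx 1
Step 2: w='c' (idx 1), next='a' -> output (1, 'a'), add 'ca' as idx 2
Step 3: w='ca' (idx 2), next='a' -> output (2, 'a'), add 'caa' as idx 3
Step 4: w='' (idx 0), next='a' -> output (0, 'a'), add 'a' as idx 4
Step 5: w='a' (idx 4), next='c' -> output (4, 'c'), add 'ac' as idx 5
Step 6: w='c' (idx 1), next='c' -> output (1, 'c'), add 'cc' as idx 6
Step 7: w='cc' (idx 6), end of input -> output (6, '')


Encoded: [(0, 'c'), (1, 'a'), (2, 'a'), (0, 'a'), (4, 'c'), (1, 'c'), (6, '')]


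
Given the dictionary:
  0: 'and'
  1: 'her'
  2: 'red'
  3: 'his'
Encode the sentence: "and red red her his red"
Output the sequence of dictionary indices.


Look up each word in the dictionary:
  'and' -> 0
  'red' -> 2
  'red' -> 2
  'her' -> 1
  'his' -> 3
  'red' -> 2

Encoded: [0, 2, 2, 1, 3, 2]


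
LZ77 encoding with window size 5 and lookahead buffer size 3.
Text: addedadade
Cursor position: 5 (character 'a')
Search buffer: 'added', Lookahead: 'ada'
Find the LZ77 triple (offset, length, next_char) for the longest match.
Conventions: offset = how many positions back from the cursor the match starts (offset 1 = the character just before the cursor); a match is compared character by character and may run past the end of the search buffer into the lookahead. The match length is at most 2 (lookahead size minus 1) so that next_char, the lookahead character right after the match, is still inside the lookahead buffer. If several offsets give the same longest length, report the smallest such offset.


Try each offset into the search buffer:
  offset=1 (pos 4, char 'd'): match length 0
  offset=2 (pos 3, char 'e'): match length 0
  offset=3 (pos 2, char 'd'): match length 0
  offset=4 (pos 1, char 'd'): match length 0
  offset=5 (pos 0, char 'a'): match length 2
Longest match has length 2 at offset 5.
next_char = character at position 5 + 2 = 7 -> 'a'

Best match: offset=5, length=2 (matching 'ad' starting at position 0)
LZ77 triple: (5, 2, 'a')


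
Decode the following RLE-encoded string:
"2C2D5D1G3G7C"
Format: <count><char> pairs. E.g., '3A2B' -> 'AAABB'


Expanding each <count><char> pair:
  2C -> 'CC'
  2D -> 'DD'
  5D -> 'DDDDD'
  1G -> 'G'
  3G -> 'GGG'
  7C -> 'CCCCCCC'

Decoded = CCDDDDDDDGGGGCCCCCCC


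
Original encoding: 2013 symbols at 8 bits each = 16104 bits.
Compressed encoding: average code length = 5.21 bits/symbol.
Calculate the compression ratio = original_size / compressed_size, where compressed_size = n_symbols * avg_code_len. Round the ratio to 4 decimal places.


original_size = n_symbols * orig_bits = 2013 * 8 = 16104 bits
compressed_size = n_symbols * avg_code_len = 2013 * 5.21 = 10487.73 bits
ratio = original_size / compressed_size = 16104 / 10487.73 = 1.5355

Compression ratio = 1.5355


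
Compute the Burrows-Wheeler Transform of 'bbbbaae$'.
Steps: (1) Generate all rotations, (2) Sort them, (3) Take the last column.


Rotations (sorted):
  0: $bbbbaae -> last char: e
  1: aae$bbbb -> last char: b
  2: ae$bbbba -> last char: a
  3: baae$bbb -> last char: b
  4: bbaae$bb -> last char: b
  5: bbbaae$b -> last char: b
  6: bbbbaae$ -> last char: $
  7: e$bbbbaa -> last char: a


BWT = ebabbb$a


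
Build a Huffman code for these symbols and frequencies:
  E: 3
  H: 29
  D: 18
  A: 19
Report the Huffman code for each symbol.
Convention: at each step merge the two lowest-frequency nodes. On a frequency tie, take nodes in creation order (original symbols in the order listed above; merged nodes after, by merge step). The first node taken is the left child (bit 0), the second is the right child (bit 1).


Huffman tree construction:
Step 1: Merge E(3) + D(18) = 21
Step 2: Merge A(19) + (E+D)(21) = 40
Step 3: Merge H(29) + (A+(E+D))(40) = 69
Read each symbol's code off the tree from the root (left child = 0, right child = 1).

Codes:
  E: 110 (length 3)
  H: 0 (length 1)
  D: 111 (length 3)
  A: 10 (length 2)
Average code length: 130/69 = 1.8841 bits/symbol


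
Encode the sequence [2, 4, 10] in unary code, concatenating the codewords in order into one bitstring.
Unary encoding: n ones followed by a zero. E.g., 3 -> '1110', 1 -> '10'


Encode each number as n ones followed by a terminating 0:
  2 -> 110 (3 bits)
  4 -> 11110 (5 bits)
  10 -> 11111111110 (11 bits)
Total length = 3 + 5 + 11 = 19 bits.

Unary([2, 4, 10]) = 1101111011111111110 (19 bits)


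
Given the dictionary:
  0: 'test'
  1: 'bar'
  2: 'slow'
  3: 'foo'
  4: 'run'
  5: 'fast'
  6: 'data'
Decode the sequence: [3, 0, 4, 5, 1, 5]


Look up each index in the dictionary:
  3 -> 'foo'
  0 -> 'test'
  4 -> 'run'
  5 -> 'fast'
  1 -> 'bar'
  5 -> 'fast'

Decoded: "foo test run fast bar fast"


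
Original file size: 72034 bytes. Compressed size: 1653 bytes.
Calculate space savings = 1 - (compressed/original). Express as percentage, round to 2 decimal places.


ratio = compressed/original = 1653/72034 = 0.022947
savings = 1 - ratio = 1 - 0.022947 = 0.977053
as a percentage: 0.977053 * 100 = 97.71%

Space savings = 1 - 1653/72034 = 97.71%


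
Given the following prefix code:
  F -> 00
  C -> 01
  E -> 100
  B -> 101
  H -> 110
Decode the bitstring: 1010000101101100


Decoding step by step:
Bits 101 -> B
Bits 00 -> F
Bits 00 -> F
Bits 101 -> B
Bits 101 -> B
Bits 100 -> E


Decoded message: BFFBBE


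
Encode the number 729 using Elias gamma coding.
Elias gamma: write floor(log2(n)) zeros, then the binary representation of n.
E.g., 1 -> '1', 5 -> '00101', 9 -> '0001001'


num_bits = floor(log2(729)) + 1 = 10
leading_zeros = num_bits - 1 = 9
binary(729) = 1011011001

Elias gamma(729) = '000000000' + '1011011001' = 0000000001011011001 (19 bits)


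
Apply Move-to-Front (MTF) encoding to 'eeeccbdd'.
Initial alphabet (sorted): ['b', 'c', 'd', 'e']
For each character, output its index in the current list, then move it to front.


MTF encoding:
'e': index 3 in ['b', 'c', 'd', 'e'] -> ['e', 'b', 'c', 'd']
'e': index 0 in ['e', 'b', 'c', 'd'] -> ['e', 'b', 'c', 'd']
'e': index 0 in ['e', 'b', 'c', 'd'] -> ['e', 'b', 'c', 'd']
'c': index 2 in ['e', 'b', 'c', 'd'] -> ['c', 'e', 'b', 'd']
'c': index 0 in ['c', 'e', 'b', 'd'] -> ['c', 'e', 'b', 'd']
'b': index 2 in ['c', 'e', 'b', 'd'] -> ['b', 'c', 'e', 'd']
'd': index 3 in ['b', 'c', 'e', 'd'] -> ['d', 'b', 'c', 'e']
'd': index 0 in ['d', 'b', 'c', 'e'] -> ['d', 'b', 'c', 'e']


Output: [3, 0, 0, 2, 0, 2, 3, 0]


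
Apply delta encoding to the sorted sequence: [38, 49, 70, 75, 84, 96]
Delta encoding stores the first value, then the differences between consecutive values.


First value: 38
Deltas:
  49 - 38 = 11
  70 - 49 = 21
  75 - 70 = 5
  84 - 75 = 9
  96 - 84 = 12


Delta encoded: [38, 11, 21, 5, 9, 12]


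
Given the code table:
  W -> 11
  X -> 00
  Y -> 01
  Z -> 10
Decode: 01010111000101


Decoding:
01 -> Y
01 -> Y
01 -> Y
11 -> W
00 -> X
01 -> Y
01 -> Y


Result: YYYWXYY


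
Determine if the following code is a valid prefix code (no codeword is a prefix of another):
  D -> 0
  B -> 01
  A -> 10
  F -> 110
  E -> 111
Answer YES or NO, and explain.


Checking each pair (does one codeword prefix another?):
  D='0' vs B='01': prefix -- VIOLATION

NO -- this is NOT a valid prefix code. D (0) is a prefix of B (01).


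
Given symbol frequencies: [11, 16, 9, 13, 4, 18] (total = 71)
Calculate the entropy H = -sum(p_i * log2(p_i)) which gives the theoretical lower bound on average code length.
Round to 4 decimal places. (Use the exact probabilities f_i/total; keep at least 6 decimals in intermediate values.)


Per-symbol terms -p_i * log2(p_i) with p_i = f_i/71:
  p = 11/71 = 0.154930: log2(p) = -2.690316, -p*log2(p) = 0.416809
  p = 16/71 = 0.225352: log2(p) = -2.149747, -p*log2(p) = 0.484450
  p = 9/71 = 0.126761: log2(p) = -2.979822, -p*log2(p) = 0.377724
  p = 13/71 = 0.183099: log2(p) = -2.449307, -p*log2(p) = 0.448465
  p = 4/71 = 0.056338: log2(p) = -4.149747, -p*log2(p) = 0.233789
  p = 18/71 = 0.253521: log2(p) = -1.979822, -p*log2(p) = 0.501927
H = 0.416809 + 0.484450 + 0.377724 + 0.448465 + 0.233789 + 0.501927 = 2.463164

H = 2.4632 bits/symbol


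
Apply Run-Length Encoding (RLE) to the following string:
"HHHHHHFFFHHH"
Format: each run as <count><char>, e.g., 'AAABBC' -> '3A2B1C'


Scanning runs left to right:
  i=0: run of 'H' x 6 -> '6H'
  i=6: run of 'F' x 3 -> '3F'
  i=9: run of 'H' x 3 -> '3H'

RLE = 6H3F3H


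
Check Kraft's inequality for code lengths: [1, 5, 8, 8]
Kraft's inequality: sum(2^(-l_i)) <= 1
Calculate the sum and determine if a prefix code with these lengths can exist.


Sum = 2^(-1) + 2^(-5) + 2^(-8) + 2^(-8)
    = 0.5 + 0.03125 + 0.00390625 + 0.00390625
    = 138/256 = 0.5390625
Since 0.5390625 <= 1, Kraft's inequality IS satisfied.
A prefix code with these lengths CAN exist.

Kraft sum = 0.5390625. Satisfied.


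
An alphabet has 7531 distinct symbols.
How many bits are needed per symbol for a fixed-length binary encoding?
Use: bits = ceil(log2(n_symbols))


log2(7531) = 12.8786
Bracket: 2^12 = 4096 < 7531 <= 2^13 = 8192
So ceil(log2(7531)) = 13

bits = ceil(log2(7531)) = ceil(12.8786) = 13 bits


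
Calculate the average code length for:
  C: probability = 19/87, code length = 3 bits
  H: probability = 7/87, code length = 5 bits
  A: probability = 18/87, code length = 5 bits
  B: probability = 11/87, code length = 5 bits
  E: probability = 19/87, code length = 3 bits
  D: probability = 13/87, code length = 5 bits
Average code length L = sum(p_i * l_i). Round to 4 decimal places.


Weighted contributions p_i * l_i:
  C: (19/87) * 3 = 57/87
  H: (7/87) * 5 = 35/87
  A: (18/87) * 5 = 90/87
  B: (11/87) * 5 = 55/87
  E: (19/87) * 3 = 57/87
  D: (13/87) * 5 = 65/87
Sum = (57 + 35 + 90 + 55 + 57 + 65)/87 = 359/87

L = 359/87 = 4.1264 bits/symbol


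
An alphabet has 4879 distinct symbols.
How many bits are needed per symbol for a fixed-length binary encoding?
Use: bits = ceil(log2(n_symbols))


log2(4879) = 12.2524
Bracket: 2^12 = 4096 < 4879 <= 2^13 = 8192
So ceil(log2(4879)) = 13

bits = ceil(log2(4879)) = ceil(12.2524) = 13 bits


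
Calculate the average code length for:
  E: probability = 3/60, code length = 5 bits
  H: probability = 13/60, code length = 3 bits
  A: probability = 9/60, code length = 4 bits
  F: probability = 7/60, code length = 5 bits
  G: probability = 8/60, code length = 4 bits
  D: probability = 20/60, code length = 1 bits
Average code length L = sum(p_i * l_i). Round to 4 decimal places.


Weighted contributions p_i * l_i:
  E: (3/60) * 5 = 15/60
  H: (13/60) * 3 = 39/60
  A: (9/60) * 4 = 36/60
  F: (7/60) * 5 = 35/60
  G: (8/60) * 4 = 32/60
  D: (20/60) * 1 = 20/60
Sum = (15 + 39 + 36 + 35 + 32 + 20)/60 = 177/60

L = 177/60 = 2.9500 bits/symbol


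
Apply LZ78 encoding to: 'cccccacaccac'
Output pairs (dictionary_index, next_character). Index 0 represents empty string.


LZ78 encoding steps:
Dictionary: {0: ''}
Step 1: w='' (idx 0), next='c' -> output (0, 'c'), add 'c' as idx 1
Step 2: w='c' (idx 1), next='c' -> output (1, 'c'), add 'cc' as idx 2
Step 3: w='cc' (idx 2), next='a' -> output (2, 'a'), add 'cca' as idx 3
Step 4: w='c' (idx 1), next='a' -> output (1, 'a'), add 'ca' as idx 4
Step 5: w='cca' (idx 3), next='c' -> output (3, 'c'), add 'ccac' as idx 5


Encoded: [(0, 'c'), (1, 'c'), (2, 'a'), (1, 'a'), (3, 'c')]


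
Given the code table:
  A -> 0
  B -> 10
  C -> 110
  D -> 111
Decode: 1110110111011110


Decoding:
111 -> D
0 -> A
110 -> C
111 -> D
0 -> A
111 -> D
10 -> B


Result: DACDADB


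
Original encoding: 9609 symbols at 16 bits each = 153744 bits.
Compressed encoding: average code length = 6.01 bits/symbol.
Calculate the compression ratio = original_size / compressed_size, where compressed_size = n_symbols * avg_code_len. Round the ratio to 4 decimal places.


original_size = n_symbols * orig_bits = 9609 * 16 = 153744 bits
compressed_size = n_symbols * avg_code_len = 9609 * 6.01 = 57750.09 bits
ratio = original_size / compressed_size = 153744 / 57750.09 = 2.6622

Compression ratio = 2.6622


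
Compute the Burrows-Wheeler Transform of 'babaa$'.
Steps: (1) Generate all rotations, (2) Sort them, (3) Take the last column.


Rotations (sorted):
  0: $babaa -> last char: a
  1: a$baba -> last char: a
  2: aa$bab -> last char: b
  3: abaa$b -> last char: b
  4: baa$ba -> last char: a
  5: babaa$ -> last char: $


BWT = aabba$


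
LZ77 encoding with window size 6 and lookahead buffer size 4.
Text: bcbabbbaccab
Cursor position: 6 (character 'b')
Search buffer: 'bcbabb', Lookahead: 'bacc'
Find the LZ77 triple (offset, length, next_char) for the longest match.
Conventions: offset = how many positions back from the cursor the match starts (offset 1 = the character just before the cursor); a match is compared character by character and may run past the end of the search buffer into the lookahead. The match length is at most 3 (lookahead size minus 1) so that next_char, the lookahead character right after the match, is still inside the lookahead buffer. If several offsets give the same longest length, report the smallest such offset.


Try each offset into the search buffer:
  offset=1 (pos 5, char 'b'): match length 1
  offset=2 (pos 4, char 'b'): match length 1
  offset=3 (pos 3, char 'a'): match length 0
  offset=4 (pos 2, char 'b'): match length 2
  offset=5 (pos 1, char 'c'): match length 0
  offset=6 (pos 0, char 'b'): match length 1
Longest match has length 2 at offset 4.
next_char = character at position 6 + 2 = 8 -> 'c'

Best match: offset=4, length=2 (matching 'ba' starting at position 2)
LZ77 triple: (4, 2, 'c')


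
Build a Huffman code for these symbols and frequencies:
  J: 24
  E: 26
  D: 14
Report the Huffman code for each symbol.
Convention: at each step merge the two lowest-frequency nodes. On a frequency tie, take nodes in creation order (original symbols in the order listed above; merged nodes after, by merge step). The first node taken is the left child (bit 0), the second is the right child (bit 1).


Huffman tree construction:
Step 1: Merge D(14) + J(24) = 38
Step 2: Merge E(26) + (D+J)(38) = 64
Read each symbol's code off the tree from the root (left child = 0, right child = 1).

Codes:
  J: 11 (length 2)
  E: 0 (length 1)
  D: 10 (length 2)
Average code length: 102/64 = 1.5938 bits/symbol


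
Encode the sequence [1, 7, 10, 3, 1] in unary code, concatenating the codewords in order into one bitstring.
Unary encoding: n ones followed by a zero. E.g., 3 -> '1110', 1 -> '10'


Encode each number as n ones followed by a terminating 0:
  1 -> 10 (2 bits)
  7 -> 11111110 (8 bits)
  10 -> 11111111110 (11 bits)
  3 -> 1110 (4 bits)
  1 -> 10 (2 bits)
Total length = 2 + 8 + 11 + 4 + 2 = 27 bits.

Unary([1, 7, 10, 3, 1]) = 101111111011111111110111010 (27 bits)


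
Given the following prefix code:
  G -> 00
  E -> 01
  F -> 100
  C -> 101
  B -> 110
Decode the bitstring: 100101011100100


Decoding step by step:
Bits 100 -> F
Bits 101 -> C
Bits 01 -> E
Bits 110 -> B
Bits 01 -> E
Bits 00 -> G


Decoded message: FCEBEG


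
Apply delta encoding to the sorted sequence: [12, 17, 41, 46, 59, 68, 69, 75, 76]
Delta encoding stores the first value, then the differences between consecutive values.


First value: 12
Deltas:
  17 - 12 = 5
  41 - 17 = 24
  46 - 41 = 5
  59 - 46 = 13
  68 - 59 = 9
  69 - 68 = 1
  75 - 69 = 6
  76 - 75 = 1


Delta encoded: [12, 5, 24, 5, 13, 9, 1, 6, 1]


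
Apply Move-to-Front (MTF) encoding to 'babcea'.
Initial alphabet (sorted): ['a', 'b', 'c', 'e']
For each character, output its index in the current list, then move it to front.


MTF encoding:
'b': index 1 in ['a', 'b', 'c', 'e'] -> ['b', 'a', 'c', 'e']
'a': index 1 in ['b', 'a', 'c', 'e'] -> ['a', 'b', 'c', 'e']
'b': index 1 in ['a', 'b', 'c', 'e'] -> ['b', 'a', 'c', 'e']
'c': index 2 in ['b', 'a', 'c', 'e'] -> ['c', 'b', 'a', 'e']
'e': index 3 in ['c', 'b', 'a', 'e'] -> ['e', 'c', 'b', 'a']
'a': index 3 in ['e', 'c', 'b', 'a'] -> ['a', 'e', 'c', 'b']


Output: [1, 1, 1, 2, 3, 3]


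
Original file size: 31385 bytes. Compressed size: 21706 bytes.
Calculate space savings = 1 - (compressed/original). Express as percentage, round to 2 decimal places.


ratio = compressed/original = 21706/31385 = 0.691604
savings = 1 - ratio = 1 - 0.691604 = 0.308396
as a percentage: 0.308396 * 100 = 30.84%

Space savings = 1 - 21706/31385 = 30.84%


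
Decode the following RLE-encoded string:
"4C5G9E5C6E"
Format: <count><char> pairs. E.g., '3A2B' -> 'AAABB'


Expanding each <count><char> pair:
  4C -> 'CCCC'
  5G -> 'GGGGG'
  9E -> 'EEEEEEEEE'
  5C -> 'CCCCC'
  6E -> 'EEEEEE'

Decoded = CCCCGGGGGEEEEEEEEECCCCCEEEEEE


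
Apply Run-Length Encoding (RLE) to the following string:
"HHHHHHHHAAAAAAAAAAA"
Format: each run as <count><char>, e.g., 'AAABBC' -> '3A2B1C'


Scanning runs left to right:
  i=0: run of 'H' x 8 -> '8H'
  i=8: run of 'A' x 11 -> '11A'

RLE = 8H11A


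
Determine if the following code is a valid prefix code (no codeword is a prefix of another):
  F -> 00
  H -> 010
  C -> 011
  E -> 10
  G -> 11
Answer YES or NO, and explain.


Checking each pair (does one codeword prefix another?):
  F='00' vs H='010': no prefix
  F='00' vs C='011': no prefix
  F='00' vs E='10': no prefix
  F='00' vs G='11': no prefix
  H='010' vs F='00': no prefix
  H='010' vs C='011': no prefix
  H='010' vs E='10': no prefix
  H='010' vs G='11': no prefix
  C='011' vs F='00': no prefix
  C='011' vs H='010': no prefix
  C='011' vs E='10': no prefix
  C='011' vs G='11': no prefix
  E='10' vs F='00': no prefix
  E='10' vs H='010': no prefix
  E='10' vs C='011': no prefix
  E='10' vs G='11': no prefix
  G='11' vs F='00': no prefix
  G='11' vs H='010': no prefix
  G='11' vs C='011': no prefix
  G='11' vs E='10': no prefix
No violation found over all pairs.

YES -- this is a valid prefix code. No codeword is a prefix of any other codeword.


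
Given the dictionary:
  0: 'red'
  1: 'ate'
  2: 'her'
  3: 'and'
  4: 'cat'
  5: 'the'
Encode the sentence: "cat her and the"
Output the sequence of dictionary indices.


Look up each word in the dictionary:
  'cat' -> 4
  'her' -> 2
  'and' -> 3
  'the' -> 5

Encoded: [4, 2, 3, 5]


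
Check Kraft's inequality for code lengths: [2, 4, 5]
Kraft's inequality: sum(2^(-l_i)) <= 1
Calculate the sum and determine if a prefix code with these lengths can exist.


Sum = 2^(-2) + 2^(-4) + 2^(-5)
    = 0.25 + 0.0625 + 0.03125
    = 11/32 = 0.34375
Since 0.34375 <= 1, Kraft's inequality IS satisfied.
A prefix code with these lengths CAN exist.

Kraft sum = 0.34375. Satisfied.


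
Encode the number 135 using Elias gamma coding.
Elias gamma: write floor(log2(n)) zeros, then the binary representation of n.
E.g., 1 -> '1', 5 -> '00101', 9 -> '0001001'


num_bits = floor(log2(135)) + 1 = 8
leading_zeros = num_bits - 1 = 7
binary(135) = 10000111

Elias gamma(135) = '0000000' + '10000111' = 000000010000111 (15 bits)


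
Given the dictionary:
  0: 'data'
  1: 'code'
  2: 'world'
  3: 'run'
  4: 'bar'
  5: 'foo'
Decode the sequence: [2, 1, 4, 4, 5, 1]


Look up each index in the dictionary:
  2 -> 'world'
  1 -> 'code'
  4 -> 'bar'
  4 -> 'bar'
  5 -> 'foo'
  1 -> 'code'

Decoded: "world code bar bar foo code"


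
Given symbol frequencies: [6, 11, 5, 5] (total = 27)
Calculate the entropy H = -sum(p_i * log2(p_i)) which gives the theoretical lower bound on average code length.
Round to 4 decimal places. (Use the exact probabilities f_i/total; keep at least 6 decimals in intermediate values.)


Per-symbol terms -p_i * log2(p_i) with p_i = f_i/27:
  p = 6/27 = 0.222222: log2(p) = -2.169925, -p*log2(p) = 0.482206
  p = 11/27 = 0.407407: log2(p) = -1.295456, -p*log2(p) = 0.527778
  p = 5/27 = 0.185185: log2(p) = -2.432959, -p*log2(p) = 0.450548
  p = 5/27 = 0.185185: log2(p) = -2.432959, -p*log2(p) = 0.450548
H = 0.482206 + 0.527778 + 0.450548 + 0.450548 = 1.911080

H = 1.9111 bits/symbol


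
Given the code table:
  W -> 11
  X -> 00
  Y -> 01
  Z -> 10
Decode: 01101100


Decoding:
01 -> Y
10 -> Z
11 -> W
00 -> X


Result: YZWX


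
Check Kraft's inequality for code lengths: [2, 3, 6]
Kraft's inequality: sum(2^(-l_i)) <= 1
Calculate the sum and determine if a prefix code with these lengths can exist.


Sum = 2^(-2) + 2^(-3) + 2^(-6)
    = 0.25 + 0.125 + 0.015625
    = 25/64 = 0.390625
Since 0.390625 <= 1, Kraft's inequality IS satisfied.
A prefix code with these lengths CAN exist.

Kraft sum = 0.390625. Satisfied.


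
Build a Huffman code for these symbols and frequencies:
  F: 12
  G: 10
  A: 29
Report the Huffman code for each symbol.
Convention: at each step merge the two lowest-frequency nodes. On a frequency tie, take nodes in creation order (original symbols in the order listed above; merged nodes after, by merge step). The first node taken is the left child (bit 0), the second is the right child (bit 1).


Huffman tree construction:
Step 1: Merge G(10) + F(12) = 22
Step 2: Merge (G+F)(22) + A(29) = 51
Read each symbol's code off the tree from the root (left child = 0, right child = 1).

Codes:
  F: 01 (length 2)
  G: 00 (length 2)
  A: 1 (length 1)
Average code length: 73/51 = 1.4314 bits/symbol


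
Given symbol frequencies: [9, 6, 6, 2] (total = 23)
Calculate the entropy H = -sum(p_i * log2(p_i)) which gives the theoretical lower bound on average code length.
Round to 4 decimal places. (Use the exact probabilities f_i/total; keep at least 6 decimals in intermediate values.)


Per-symbol terms -p_i * log2(p_i) with p_i = f_i/23:
  p = 9/23 = 0.391304: log2(p) = -1.353637, -p*log2(p) = 0.529684
  p = 6/23 = 0.260870: log2(p) = -1.938599, -p*log2(p) = 0.505722
  p = 6/23 = 0.260870: log2(p) = -1.938599, -p*log2(p) = 0.505722
  p = 2/23 = 0.086957: log2(p) = -3.523562, -p*log2(p) = 0.306397
H = 0.529684 + 0.505722 + 0.505722 + 0.306397 = 1.847525

H = 1.8475 bits/symbol


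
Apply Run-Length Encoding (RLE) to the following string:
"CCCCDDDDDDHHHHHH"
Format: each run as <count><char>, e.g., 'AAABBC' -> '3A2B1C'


Scanning runs left to right:
  i=0: run of 'C' x 4 -> '4C'
  i=4: run of 'D' x 6 -> '6D'
  i=10: run of 'H' x 6 -> '6H'

RLE = 4C6D6H


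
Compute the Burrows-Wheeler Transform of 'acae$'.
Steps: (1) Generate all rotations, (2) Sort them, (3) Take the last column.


Rotations (sorted):
  0: $acae -> last char: e
  1: acae$ -> last char: $
  2: ae$ac -> last char: c
  3: cae$a -> last char: a
  4: e$aca -> last char: a


BWT = e$caa


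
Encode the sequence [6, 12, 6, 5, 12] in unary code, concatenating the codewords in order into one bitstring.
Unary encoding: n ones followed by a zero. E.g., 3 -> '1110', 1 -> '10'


Encode each number as n ones followed by a terminating 0:
  6 -> 1111110 (7 bits)
  12 -> 1111111111110 (13 bits)
  6 -> 1111110 (7 bits)
  5 -> 111110 (6 bits)
  12 -> 1111111111110 (13 bits)
Total length = 7 + 13 + 7 + 6 + 13 = 46 bits.

Unary([6, 12, 6, 5, 12]) = 1111110111111111111011111101111101111111111110 (46 bits)


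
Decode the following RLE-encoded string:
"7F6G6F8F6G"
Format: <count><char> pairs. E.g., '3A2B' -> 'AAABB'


Expanding each <count><char> pair:
  7F -> 'FFFFFFF'
  6G -> 'GGGGGG'
  6F -> 'FFFFFF'
  8F -> 'FFFFFFFF'
  6G -> 'GGGGGG'

Decoded = FFFFFFFGGGGGGFFFFFFFFFFFFFFGGGGGG


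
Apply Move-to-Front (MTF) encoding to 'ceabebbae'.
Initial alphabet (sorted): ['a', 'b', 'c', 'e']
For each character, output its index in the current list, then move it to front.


MTF encoding:
'c': index 2 in ['a', 'b', 'c', 'e'] -> ['c', 'a', 'b', 'e']
'e': index 3 in ['c', 'a', 'b', 'e'] -> ['e', 'c', 'a', 'b']
'a': index 2 in ['e', 'c', 'a', 'b'] -> ['a', 'e', 'c', 'b']
'b': index 3 in ['a', 'e', 'c', 'b'] -> ['b', 'a', 'e', 'c']
'e': index 2 in ['b', 'a', 'e', 'c'] -> ['e', 'b', 'a', 'c']
'b': index 1 in ['e', 'b', 'a', 'c'] -> ['b', 'e', 'a', 'c']
'b': index 0 in ['b', 'e', 'a', 'c'] -> ['b', 'e', 'a', 'c']
'a': index 2 in ['b', 'e', 'a', 'c'] -> ['a', 'b', 'e', 'c']
'e': index 2 in ['a', 'b', 'e', 'c'] -> ['e', 'a', 'b', 'c']


Output: [2, 3, 2, 3, 2, 1, 0, 2, 2]


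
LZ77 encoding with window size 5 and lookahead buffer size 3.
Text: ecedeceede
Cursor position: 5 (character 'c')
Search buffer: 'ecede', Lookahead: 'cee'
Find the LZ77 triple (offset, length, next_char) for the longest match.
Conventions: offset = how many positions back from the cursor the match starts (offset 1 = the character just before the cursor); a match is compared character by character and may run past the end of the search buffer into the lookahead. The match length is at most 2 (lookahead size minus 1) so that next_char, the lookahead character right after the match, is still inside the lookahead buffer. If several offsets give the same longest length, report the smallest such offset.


Try each offset into the search buffer:
  offset=1 (pos 4, char 'e'): match length 0
  offset=2 (pos 3, char 'd'): match length 0
  offset=3 (pos 2, char 'e'): match length 0
  offset=4 (pos 1, char 'c'): match length 2
  offset=5 (pos 0, char 'e'): match length 0
Longest match has length 2 at offset 4.
next_char = character at position 5 + 2 = 7 -> 'e'

Best match: offset=4, length=2 (matching 'ce' starting at position 1)
LZ77 triple: (4, 2, 'e')


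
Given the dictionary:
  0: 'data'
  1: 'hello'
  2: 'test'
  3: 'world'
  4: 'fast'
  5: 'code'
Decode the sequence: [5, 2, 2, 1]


Look up each index in the dictionary:
  5 -> 'code'
  2 -> 'test'
  2 -> 'test'
  1 -> 'hello'

Decoded: "code test test hello"


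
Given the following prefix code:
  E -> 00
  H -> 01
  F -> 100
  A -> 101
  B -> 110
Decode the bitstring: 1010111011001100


Decoding step by step:
Bits 101 -> A
Bits 01 -> H
Bits 110 -> B
Bits 110 -> B
Bits 01 -> H
Bits 100 -> F


Decoded message: AHBBHF


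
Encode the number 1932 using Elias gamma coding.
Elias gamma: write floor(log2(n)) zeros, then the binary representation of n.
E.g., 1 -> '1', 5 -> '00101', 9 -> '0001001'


num_bits = floor(log2(1932)) + 1 = 11
leading_zeros = num_bits - 1 = 10
binary(1932) = 11110001100

Elias gamma(1932) = '0000000000' + '11110001100' = 000000000011110001100 (21 bits)


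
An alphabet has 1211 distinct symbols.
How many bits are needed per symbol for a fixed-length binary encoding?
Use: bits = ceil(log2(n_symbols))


log2(1211) = 10.242
Bracket: 2^10 = 1024 < 1211 <= 2^11 = 2048
So ceil(log2(1211)) = 11

bits = ceil(log2(1211)) = ceil(10.242) = 11 bits


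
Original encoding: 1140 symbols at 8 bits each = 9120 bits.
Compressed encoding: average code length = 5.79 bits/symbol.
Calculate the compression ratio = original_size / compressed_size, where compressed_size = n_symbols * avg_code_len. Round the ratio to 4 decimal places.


original_size = n_symbols * orig_bits = 1140 * 8 = 9120 bits
compressed_size = n_symbols * avg_code_len = 1140 * 5.79 = 6600.6 bits
ratio = original_size / compressed_size = 9120 / 6600.6 = 1.3817

Compression ratio = 1.3817


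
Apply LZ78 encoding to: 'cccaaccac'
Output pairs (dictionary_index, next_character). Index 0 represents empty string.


LZ78 encoding steps:
Dictionary: {0: ''}
Step 1: w='' (idx 0), next='c' -> output (0, 'c'), add 'c' as idx 1
Step 2: w='c' (idx 1), next='c' -> output (1, 'c'), add 'cc' as idx 2
Step 3: w='' (idx 0), next='a' -> output (0, 'a'), add 'a' as idx 3
Step 4: w='a' (idx 3), next='c' -> output (3, 'c'), add 'ac' as idx 4
Step 5: w='c' (idx 1), next='a' -> output (1, 'a'), add 'ca' as idx 5
Step 6: w='c' (idx 1), end of input -> output (1, '')


Encoded: [(0, 'c'), (1, 'c'), (0, 'a'), (3, 'c'), (1, 'a'), (1, '')]


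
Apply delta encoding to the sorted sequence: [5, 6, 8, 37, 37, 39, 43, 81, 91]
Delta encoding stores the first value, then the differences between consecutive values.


First value: 5
Deltas:
  6 - 5 = 1
  8 - 6 = 2
  37 - 8 = 29
  37 - 37 = 0
  39 - 37 = 2
  43 - 39 = 4
  81 - 43 = 38
  91 - 81 = 10


Delta encoded: [5, 1, 2, 29, 0, 2, 4, 38, 10]


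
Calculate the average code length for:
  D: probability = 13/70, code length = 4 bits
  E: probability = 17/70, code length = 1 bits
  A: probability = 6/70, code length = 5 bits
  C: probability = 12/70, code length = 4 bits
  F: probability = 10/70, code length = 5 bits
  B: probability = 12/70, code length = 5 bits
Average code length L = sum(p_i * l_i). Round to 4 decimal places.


Weighted contributions p_i * l_i:
  D: (13/70) * 4 = 52/70
  E: (17/70) * 1 = 17/70
  A: (6/70) * 5 = 30/70
  C: (12/70) * 4 = 48/70
  F: (10/70) * 5 = 50/70
  B: (12/70) * 5 = 60/70
Sum = (52 + 17 + 30 + 48 + 50 + 60)/70 = 257/70

L = 257/70 = 3.6714 bits/symbol


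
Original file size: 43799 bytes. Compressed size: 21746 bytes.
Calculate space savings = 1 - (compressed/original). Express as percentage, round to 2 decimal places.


ratio = compressed/original = 21746/43799 = 0.496495
savings = 1 - ratio = 1 - 0.496495 = 0.503505
as a percentage: 0.503505 * 100 = 50.35%

Space savings = 1 - 21746/43799 = 50.35%


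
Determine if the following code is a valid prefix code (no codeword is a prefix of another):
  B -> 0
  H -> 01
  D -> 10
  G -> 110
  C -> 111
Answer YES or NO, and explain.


Checking each pair (does one codeword prefix another?):
  B='0' vs H='01': prefix -- VIOLATION

NO -- this is NOT a valid prefix code. B (0) is a prefix of H (01).


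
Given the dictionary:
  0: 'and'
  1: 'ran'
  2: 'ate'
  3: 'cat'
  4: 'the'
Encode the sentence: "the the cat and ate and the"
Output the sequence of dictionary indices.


Look up each word in the dictionary:
  'the' -> 4
  'the' -> 4
  'cat' -> 3
  'and' -> 0
  'ate' -> 2
  'and' -> 0
  'the' -> 4

Encoded: [4, 4, 3, 0, 2, 0, 4]


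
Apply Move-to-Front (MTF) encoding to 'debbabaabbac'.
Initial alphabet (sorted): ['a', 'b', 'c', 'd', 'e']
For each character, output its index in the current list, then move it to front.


MTF encoding:
'd': index 3 in ['a', 'b', 'c', 'd', 'e'] -> ['d', 'a', 'b', 'c', 'e']
'e': index 4 in ['d', 'a', 'b', 'c', 'e'] -> ['e', 'd', 'a', 'b', 'c']
'b': index 3 in ['e', 'd', 'a', 'b', 'c'] -> ['b', 'e', 'd', 'a', 'c']
'b': index 0 in ['b', 'e', 'd', 'a', 'c'] -> ['b', 'e', 'd', 'a', 'c']
'a': index 3 in ['b', 'e', 'd', 'a', 'c'] -> ['a', 'b', 'e', 'd', 'c']
'b': index 1 in ['a', 'b', 'e', 'd', 'c'] -> ['b', 'a', 'e', 'd', 'c']
'a': index 1 in ['b', 'a', 'e', 'd', 'c'] -> ['a', 'b', 'e', 'd', 'c']
'a': index 0 in ['a', 'b', 'e', 'd', 'c'] -> ['a', 'b', 'e', 'd', 'c']
'b': index 1 in ['a', 'b', 'e', 'd', 'c'] -> ['b', 'a', 'e', 'd', 'c']
'b': index 0 in ['b', 'a', 'e', 'd', 'c'] -> ['b', 'a', 'e', 'd', 'c']
'a': index 1 in ['b', 'a', 'e', 'd', 'c'] -> ['a', 'b', 'e', 'd', 'c']
'c': index 4 in ['a', 'b', 'e', 'd', 'c'] -> ['c', 'a', 'b', 'e', 'd']


Output: [3, 4, 3, 0, 3, 1, 1, 0, 1, 0, 1, 4]


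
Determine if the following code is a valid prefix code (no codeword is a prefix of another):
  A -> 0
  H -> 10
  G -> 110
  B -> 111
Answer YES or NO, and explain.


Checking each pair (does one codeword prefix another?):
  A='0' vs H='10': no prefix
  A='0' vs G='110': no prefix
  A='0' vs B='111': no prefix
  H='10' vs A='0': no prefix
  H='10' vs G='110': no prefix
  H='10' vs B='111': no prefix
  G='110' vs A='0': no prefix
  G='110' vs H='10': no prefix
  G='110' vs B='111': no prefix
  B='111' vs A='0': no prefix
  B='111' vs H='10': no prefix
  B='111' vs G='110': no prefix
No violation found over all pairs.

YES -- this is a valid prefix code. No codeword is a prefix of any other codeword.


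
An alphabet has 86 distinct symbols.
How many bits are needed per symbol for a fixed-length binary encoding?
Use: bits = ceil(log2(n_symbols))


log2(86) = 6.4263
Bracket: 2^6 = 64 < 86 <= 2^7 = 128
So ceil(log2(86)) = 7

bits = ceil(log2(86)) = ceil(6.4263) = 7 bits


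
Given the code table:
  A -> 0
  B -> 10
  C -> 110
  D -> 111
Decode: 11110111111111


Decoding:
111 -> D
10 -> B
111 -> D
111 -> D
111 -> D


Result: DBDDD


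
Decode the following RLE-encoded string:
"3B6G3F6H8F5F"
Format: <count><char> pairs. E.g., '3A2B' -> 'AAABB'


Expanding each <count><char> pair:
  3B -> 'BBB'
  6G -> 'GGGGGG'
  3F -> 'FFF'
  6H -> 'HHHHHH'
  8F -> 'FFFFFFFF'
  5F -> 'FFFFF'

Decoded = BBBGGGGGGFFFHHHHHHFFFFFFFFFFFFF


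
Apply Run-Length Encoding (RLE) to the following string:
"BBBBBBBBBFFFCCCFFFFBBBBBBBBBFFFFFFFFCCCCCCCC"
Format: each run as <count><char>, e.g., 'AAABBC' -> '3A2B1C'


Scanning runs left to right:
  i=0: run of 'B' x 9 -> '9B'
  i=9: run of 'F' x 3 -> '3F'
  i=12: run of 'C' x 3 -> '3C'
  i=15: run of 'F' x 4 -> '4F'
  i=19: run of 'B' x 9 -> '9B'
  i=28: run of 'F' x 8 -> '8F'
  i=36: run of 'C' x 8 -> '8C'

RLE = 9B3F3C4F9B8F8C


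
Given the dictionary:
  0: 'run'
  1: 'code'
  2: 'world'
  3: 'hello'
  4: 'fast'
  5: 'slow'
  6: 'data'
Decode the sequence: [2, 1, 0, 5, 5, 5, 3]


Look up each index in the dictionary:
  2 -> 'world'
  1 -> 'code'
  0 -> 'run'
  5 -> 'slow'
  5 -> 'slow'
  5 -> 'slow'
  3 -> 'hello'

Decoded: "world code run slow slow slow hello"


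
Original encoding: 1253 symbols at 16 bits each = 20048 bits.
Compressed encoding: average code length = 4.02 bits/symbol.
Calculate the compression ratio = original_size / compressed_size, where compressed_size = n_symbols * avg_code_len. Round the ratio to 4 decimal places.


original_size = n_symbols * orig_bits = 1253 * 16 = 20048 bits
compressed_size = n_symbols * avg_code_len = 1253 * 4.02 = 5037.06 bits
ratio = original_size / compressed_size = 20048 / 5037.06 = 3.9801

Compression ratio = 3.9801
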